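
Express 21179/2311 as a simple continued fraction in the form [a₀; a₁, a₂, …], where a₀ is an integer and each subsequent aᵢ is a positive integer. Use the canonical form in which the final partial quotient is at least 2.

Repeatedly divide and take the remainder:
⌊21179/2311⌋ = 9, remainder 380
⌊2311/380⌋ = 6, remainder 31
⌊380/31⌋ = 12, remainder 8
⌊31/8⌋ = 3, remainder 7
⌊8/7⌋ = 1, remainder 1
⌊7/1⌋ = 7, remainder 0

[9; 6, 12, 3, 1, 7]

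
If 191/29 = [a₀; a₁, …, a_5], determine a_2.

1

Apply division with remainder until the remainder is 0:
⌊191/29⌋ = 6, remainder 17
⌊29/17⌋ = 1, remainder 12
⌊17/12⌋ = 1, remainder 5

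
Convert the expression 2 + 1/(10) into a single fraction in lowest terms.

21/10

Start with 10.
2 + 1/(10/1) = 2 + 1/10 = 21/10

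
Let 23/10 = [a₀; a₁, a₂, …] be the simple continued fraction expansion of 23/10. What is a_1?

3

23 ÷ 10 → quotient 2, remainder 3
10 ÷ 3 → quotient 3, remainder 1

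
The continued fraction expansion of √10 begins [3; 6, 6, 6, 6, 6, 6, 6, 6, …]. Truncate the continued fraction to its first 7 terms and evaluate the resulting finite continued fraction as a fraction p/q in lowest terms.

168717/53353

Start with 6.
6 + 1/(6/1) = 6 + 1/6 = 37/6
6 + 1/(37/6) = 6 + 6/37 = 228/37
6 + 1/(228/37) = 6 + 37/228 = 1405/228
6 + 1/(1405/228) = 6 + 228/1405 = 8658/1405
6 + 1/(8658/1405) = 6 + 1405/8658 = 53353/8658
3 + 1/(53353/8658) = 3 + 8658/53353 = 168717/53353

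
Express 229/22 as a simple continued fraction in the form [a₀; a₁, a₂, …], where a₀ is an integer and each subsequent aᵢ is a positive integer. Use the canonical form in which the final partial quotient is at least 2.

[10; 2, 2, 4]

⌊229/22⌋ = 10, remainder 9
⌊22/9⌋ = 2, remainder 4
⌊9/4⌋ = 2, remainder 1
⌊4/1⌋ = 4, remainder 0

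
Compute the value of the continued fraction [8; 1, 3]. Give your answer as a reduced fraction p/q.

Work from the innermost term outward:
Start with 3.
1 + 1/(3/1) = 1 + 1/3 = 4/3
8 + 1/(4/3) = 8 + 3/4 = 35/4

35/4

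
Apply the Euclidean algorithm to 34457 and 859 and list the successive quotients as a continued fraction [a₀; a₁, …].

Run the Euclidean algorithm, recording each quotient:
34457 ÷ 859 → quotient 40, remainder 97
859 ÷ 97 → quotient 8, remainder 83
97 ÷ 83 → quotient 1, remainder 14
83 ÷ 14 → quotient 5, remainder 13
14 ÷ 13 → quotient 1, remainder 1
13 ÷ 1 → quotient 13, remainder 0

[40; 8, 1, 5, 1, 13]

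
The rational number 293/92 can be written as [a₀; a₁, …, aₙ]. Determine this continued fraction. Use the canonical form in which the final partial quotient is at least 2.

[3; 5, 2, 2, 3]

Repeatedly divide and take the remainder:
293 ÷ 92 → quotient 3, remainder 17
92 ÷ 17 → quotient 5, remainder 7
17 ÷ 7 → quotient 2, remainder 3
7 ÷ 3 → quotient 2, remainder 1
3 ÷ 1 → quotient 3, remainder 0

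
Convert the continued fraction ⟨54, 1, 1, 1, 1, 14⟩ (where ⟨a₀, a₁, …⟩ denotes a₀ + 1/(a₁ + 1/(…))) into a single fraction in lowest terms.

Start with 14.
1 + 1/(14/1) = 1 + 1/14 = 15/14
1 + 1/(15/14) = 1 + 14/15 = 29/15
1 + 1/(29/15) = 1 + 15/29 = 44/29
1 + 1/(44/29) = 1 + 29/44 = 73/44
54 + 1/(73/44) = 54 + 44/73 = 3986/73

3986/73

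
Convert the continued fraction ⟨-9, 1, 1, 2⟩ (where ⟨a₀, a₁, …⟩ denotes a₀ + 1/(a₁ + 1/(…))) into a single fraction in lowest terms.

-42/5

a_0 = -9: -9/1
a_1 = 1: -8/1
a_2 = 1: -17/2
a_3 = 2: -42/5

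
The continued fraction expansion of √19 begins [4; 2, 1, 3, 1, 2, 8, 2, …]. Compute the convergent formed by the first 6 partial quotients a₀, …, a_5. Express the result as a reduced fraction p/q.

170/39

Start with 2.
1 + 1/(2/1) = 1 + 1/2 = 3/2
3 + 1/(3/2) = 3 + 2/3 = 11/3
1 + 1/(11/3) = 1 + 3/11 = 14/11
2 + 1/(14/11) = 2 + 11/14 = 39/14
4 + 1/(39/14) = 4 + 14/39 = 170/39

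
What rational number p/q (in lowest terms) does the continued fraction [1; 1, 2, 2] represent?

Start with 2.
2 + 1/(2/1) = 2 + 1/2 = 5/2
1 + 1/(5/2) = 1 + 2/5 = 7/5
1 + 1/(7/5) = 1 + 5/7 = 12/7

12/7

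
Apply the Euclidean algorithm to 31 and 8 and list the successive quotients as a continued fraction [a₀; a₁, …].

Repeatedly divide and take the remainder:
31 = 3·8 + 7, so a_0 = 3
8 = 1·7 + 1, so a_1 = 1
7 = 7·1 + 0, so a_2 = 7

[3; 1, 7]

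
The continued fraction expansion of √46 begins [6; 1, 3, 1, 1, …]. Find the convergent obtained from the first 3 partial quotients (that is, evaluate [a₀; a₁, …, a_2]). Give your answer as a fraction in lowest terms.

Start with 3.
1 + 1/(3/1) = 1 + 1/3 = 4/3
6 + 1/(4/3) = 6 + 3/4 = 27/4

27/4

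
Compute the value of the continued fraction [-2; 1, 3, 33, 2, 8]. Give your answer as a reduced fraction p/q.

-2862/2293

Work from the innermost term outward:
Start with 8.
2 + 1/(8/1) = 2 + 1/8 = 17/8
33 + 1/(17/8) = 33 + 8/17 = 569/17
3 + 1/(569/17) = 3 + 17/569 = 1724/569
1 + 1/(1724/569) = 1 + 569/1724 = 2293/1724
-2 + 1/(2293/1724) = -2 + 1724/2293 = -2862/2293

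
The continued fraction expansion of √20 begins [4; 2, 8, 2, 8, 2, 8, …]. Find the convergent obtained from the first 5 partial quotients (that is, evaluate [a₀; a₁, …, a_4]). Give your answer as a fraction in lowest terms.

1364/305

Compute successive convergents:
a_0 = 4: 4/1
a_1 = 2: 9/2
a_2 = 8: 76/17
a_3 = 2: 161/36
a_4 = 8: 1364/305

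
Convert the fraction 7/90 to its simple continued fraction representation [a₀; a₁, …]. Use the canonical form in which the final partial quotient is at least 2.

Apply division with remainder until the remainder is 0:
7 = 0·90 + 7, so a_0 = 0
90 = 12·7 + 6, so a_1 = 12
7 = 1·6 + 1, so a_2 = 1
6 = 6·1 + 0, so a_3 = 6

[0; 12, 1, 6]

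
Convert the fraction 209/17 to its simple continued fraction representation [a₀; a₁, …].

209 ÷ 17 → quotient 12, remainder 5
17 ÷ 5 → quotient 3, remainder 2
5 ÷ 2 → quotient 2, remainder 1
2 ÷ 1 → quotient 2, remainder 0

[12; 3, 2, 2]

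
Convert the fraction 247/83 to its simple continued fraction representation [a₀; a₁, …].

⌊247/83⌋ = 2, remainder 81
⌊83/81⌋ = 1, remainder 2
⌊81/2⌋ = 40, remainder 1
⌊2/1⌋ = 2, remainder 0

[2; 1, 40, 2]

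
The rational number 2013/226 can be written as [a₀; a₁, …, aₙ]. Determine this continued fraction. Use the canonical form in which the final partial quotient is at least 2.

[8; 1, 9, 1, 3, 5]

Repeatedly divide and take the remainder:
2013 ÷ 226 → quotient 8, remainder 205
226 ÷ 205 → quotient 1, remainder 21
205 ÷ 21 → quotient 9, remainder 16
21 ÷ 16 → quotient 1, remainder 5
16 ÷ 5 → quotient 3, remainder 1
5 ÷ 1 → quotient 5, remainder 0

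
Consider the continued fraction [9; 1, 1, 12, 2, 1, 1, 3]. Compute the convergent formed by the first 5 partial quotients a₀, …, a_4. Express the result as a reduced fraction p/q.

495/52

Start with 2.
12 + 1/(2/1) = 12 + 1/2 = 25/2
1 + 1/(25/2) = 1 + 2/25 = 27/25
1 + 1/(27/25) = 1 + 25/27 = 52/27
9 + 1/(52/27) = 9 + 27/52 = 495/52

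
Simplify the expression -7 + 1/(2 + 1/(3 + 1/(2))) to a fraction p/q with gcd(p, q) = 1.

-105/16

Start with 2.
3 + 1/(2/1) = 3 + 1/2 = 7/2
2 + 1/(7/2) = 2 + 2/7 = 16/7
-7 + 1/(16/7) = -7 + 7/16 = -105/16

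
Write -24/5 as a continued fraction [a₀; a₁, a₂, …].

Run the Euclidean algorithm, recording each quotient:
-24 ÷ 5 → quotient -5, remainder 1
5 ÷ 1 → quotient 5, remainder 0

[-5; 5]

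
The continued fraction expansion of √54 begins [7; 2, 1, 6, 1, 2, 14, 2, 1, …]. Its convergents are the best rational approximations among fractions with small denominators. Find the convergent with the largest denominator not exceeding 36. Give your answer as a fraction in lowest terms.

169/23

List convergents until the denominator exceeds the bound:
a_0 = 7: 7/1  (≤ bound)
a_1 = 2: 15/2  (≤ bound)
a_2 = 1: 22/3  (≤ bound)
a_3 = 6: 147/20  (≤ bound)
a_4 = 1: 169/23  (≤ bound)
a_5 = 2: 485/66  (> 36, stop)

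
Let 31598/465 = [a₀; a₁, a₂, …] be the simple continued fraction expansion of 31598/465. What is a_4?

3

31598 = 67·465 + 443, so a_0 = 67
465 = 1·443 + 22, so a_1 = 1
443 = 20·22 + 3, so a_2 = 20
22 = 7·3 + 1, so a_3 = 7
3 = 3·1 + 0, so a_4 = 3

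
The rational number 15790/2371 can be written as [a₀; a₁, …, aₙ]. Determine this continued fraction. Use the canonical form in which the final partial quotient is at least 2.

⌊15790/2371⌋ = 6, remainder 1564
⌊2371/1564⌋ = 1, remainder 807
⌊1564/807⌋ = 1, remainder 757
⌊807/757⌋ = 1, remainder 50
⌊757/50⌋ = 15, remainder 7
⌊50/7⌋ = 7, remainder 1
⌊7/1⌋ = 7, remainder 0

[6; 1, 1, 1, 15, 7, 7]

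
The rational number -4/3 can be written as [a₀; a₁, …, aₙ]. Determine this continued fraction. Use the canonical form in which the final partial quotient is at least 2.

[-2; 1, 2]

Run the Euclidean algorithm, recording each quotient:
-4 ÷ 3 → quotient -2, remainder 2
3 ÷ 2 → quotient 1, remainder 1
2 ÷ 1 → quotient 2, remainder 0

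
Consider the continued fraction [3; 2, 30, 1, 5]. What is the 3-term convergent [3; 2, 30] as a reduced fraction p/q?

213/61

Start with 30.
2 + 1/(30/1) = 2 + 1/30 = 61/30
3 + 1/(61/30) = 3 + 30/61 = 213/61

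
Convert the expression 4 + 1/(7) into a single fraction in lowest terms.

29/7

a_0 = 4: 4/1
a_1 = 7: 29/7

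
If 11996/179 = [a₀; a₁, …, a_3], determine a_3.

2

11996 = 67·179 + 3, so a_0 = 67
179 = 59·3 + 2, so a_1 = 59
3 = 1·2 + 1, so a_2 = 1
2 = 2·1 + 0, so a_3 = 2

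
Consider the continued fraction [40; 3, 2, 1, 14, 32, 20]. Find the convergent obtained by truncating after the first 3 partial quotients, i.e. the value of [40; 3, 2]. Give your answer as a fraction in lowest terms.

282/7

Start with 2.
3 + 1/(2/1) = 3 + 1/2 = 7/2
40 + 1/(7/2) = 40 + 2/7 = 282/7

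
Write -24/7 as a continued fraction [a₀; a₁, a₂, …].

-24 ÷ 7 → quotient -4, remainder 4
7 ÷ 4 → quotient 1, remainder 3
4 ÷ 3 → quotient 1, remainder 1
3 ÷ 1 → quotient 3, remainder 0

[-4; 1, 1, 3]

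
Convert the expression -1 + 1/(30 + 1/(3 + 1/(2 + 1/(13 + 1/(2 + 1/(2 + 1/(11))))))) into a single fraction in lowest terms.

-161636/167155

Start with 11.
2 + 1/(11/1) = 2 + 1/11 = 23/11
2 + 1/(23/11) = 2 + 11/23 = 57/23
13 + 1/(57/23) = 13 + 23/57 = 764/57
2 + 1/(764/57) = 2 + 57/764 = 1585/764
3 + 1/(1585/764) = 3 + 764/1585 = 5519/1585
30 + 1/(5519/1585) = 30 + 1585/5519 = 167155/5519
-1 + 1/(167155/5519) = -1 + 5519/167155 = -161636/167155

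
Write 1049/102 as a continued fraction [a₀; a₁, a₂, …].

[10; 3, 1, 1, 14]

1049 ÷ 102 → quotient 10, remainder 29
102 ÷ 29 → quotient 3, remainder 15
29 ÷ 15 → quotient 1, remainder 14
15 ÷ 14 → quotient 1, remainder 1
14 ÷ 1 → quotient 14, remainder 0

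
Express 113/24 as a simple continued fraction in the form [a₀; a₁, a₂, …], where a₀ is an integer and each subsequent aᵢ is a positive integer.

Run the Euclidean algorithm, recording each quotient:
⌊113/24⌋ = 4, remainder 17
⌊24/17⌋ = 1, remainder 7
⌊17/7⌋ = 2, remainder 3
⌊7/3⌋ = 2, remainder 1
⌊3/1⌋ = 3, remainder 0

[4; 1, 2, 2, 3]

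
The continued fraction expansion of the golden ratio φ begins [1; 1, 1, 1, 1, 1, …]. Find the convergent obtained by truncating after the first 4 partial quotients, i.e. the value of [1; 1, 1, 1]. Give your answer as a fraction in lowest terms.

Start with 1.
1 + 1/(1/1) = 1 + 1/1 = 2/1
1 + 1/(2/1) = 1 + 1/2 = 3/2
1 + 1/(3/2) = 1 + 2/3 = 5/3

5/3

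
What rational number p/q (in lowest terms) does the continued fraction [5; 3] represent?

16/3

Start with 3.
5 + 1/(3/1) = 5 + 1/3 = 16/3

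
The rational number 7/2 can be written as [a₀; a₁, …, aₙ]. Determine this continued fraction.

Run the Euclidean algorithm, recording each quotient:
7 ÷ 2 → quotient 3, remainder 1
2 ÷ 1 → quotient 2, remainder 0

[3; 2]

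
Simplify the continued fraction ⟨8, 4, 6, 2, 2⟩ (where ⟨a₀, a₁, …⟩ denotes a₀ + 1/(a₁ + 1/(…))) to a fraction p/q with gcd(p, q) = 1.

1096/133

Work from the innermost term outward:
Start with 2.
2 + 1/(2/1) = 2 + 1/2 = 5/2
6 + 1/(5/2) = 6 + 2/5 = 32/5
4 + 1/(32/5) = 4 + 5/32 = 133/32
8 + 1/(133/32) = 8 + 32/133 = 1096/133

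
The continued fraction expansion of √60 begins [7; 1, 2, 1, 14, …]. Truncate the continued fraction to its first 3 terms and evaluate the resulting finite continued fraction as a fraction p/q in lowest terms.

Build up convergents one term at a time:
a_0 = 7: 7/1
a_1 = 1: 8/1
a_2 = 2: 23/3

23/3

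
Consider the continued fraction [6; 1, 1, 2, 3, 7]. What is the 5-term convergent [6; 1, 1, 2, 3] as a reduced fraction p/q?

112/17

Start with 3.
2 + 1/(3/1) = 2 + 1/3 = 7/3
1 + 1/(7/3) = 1 + 3/7 = 10/7
1 + 1/(10/7) = 1 + 7/10 = 17/10
6 + 1/(17/10) = 6 + 10/17 = 112/17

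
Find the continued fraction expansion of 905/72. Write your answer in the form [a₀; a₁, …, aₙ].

905 = 12·72 + 41, so a_0 = 12
72 = 1·41 + 31, so a_1 = 1
41 = 1·31 + 10, so a_2 = 1
31 = 3·10 + 1, so a_3 = 3
10 = 10·1 + 0, so a_4 = 10

[12; 1, 1, 3, 10]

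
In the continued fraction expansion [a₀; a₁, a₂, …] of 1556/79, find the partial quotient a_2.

2

1556 = 19·79 + 55, so a_0 = 19
79 = 1·55 + 24, so a_1 = 1
55 = 2·24 + 7, so a_2 = 2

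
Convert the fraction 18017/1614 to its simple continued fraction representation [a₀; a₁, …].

[11; 6, 7, 3, 3, 1, 2]

Run the Euclidean algorithm, recording each quotient:
18017 = 11·1614 + 263, so a_0 = 11
1614 = 6·263 + 36, so a_1 = 6
263 = 7·36 + 11, so a_2 = 7
36 = 3·11 + 3, so a_3 = 3
11 = 3·3 + 2, so a_4 = 3
3 = 1·2 + 1, so a_5 = 1
2 = 2·1 + 0, so a_6 = 2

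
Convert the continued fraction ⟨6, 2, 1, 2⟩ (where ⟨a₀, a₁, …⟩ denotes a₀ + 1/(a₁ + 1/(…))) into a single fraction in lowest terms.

51/8

Collapse the nested fraction from the inside out:
Start with 2.
1 + 1/(2/1) = 1 + 1/2 = 3/2
2 + 1/(3/2) = 2 + 2/3 = 8/3
6 + 1/(8/3) = 6 + 3/8 = 51/8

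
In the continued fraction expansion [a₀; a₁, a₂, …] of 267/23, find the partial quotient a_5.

4

Run the Euclidean algorithm, recording each quotient:
267 = 11·23 + 14, so a_0 = 11
23 = 1·14 + 9, so a_1 = 1
14 = 1·9 + 5, so a_2 = 1
9 = 1·5 + 4, so a_3 = 1
5 = 1·4 + 1, so a_4 = 1
4 = 4·1 + 0, so a_5 = 4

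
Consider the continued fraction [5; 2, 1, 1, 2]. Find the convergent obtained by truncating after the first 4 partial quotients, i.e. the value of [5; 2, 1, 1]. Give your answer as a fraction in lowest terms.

27/5

a_0 = 5: 5/1
a_1 = 2: 11/2
a_2 = 1: 16/3
a_3 = 1: 27/5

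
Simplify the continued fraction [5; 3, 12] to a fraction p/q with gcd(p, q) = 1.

197/37

Start with 12.
3 + 1/(12/1) = 3 + 1/12 = 37/12
5 + 1/(37/12) = 5 + 12/37 = 197/37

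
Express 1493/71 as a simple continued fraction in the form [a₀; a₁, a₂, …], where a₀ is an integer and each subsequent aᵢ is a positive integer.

[21; 35, 2]

1493 ÷ 71 → quotient 21, remainder 2
71 ÷ 2 → quotient 35, remainder 1
2 ÷ 1 → quotient 2, remainder 0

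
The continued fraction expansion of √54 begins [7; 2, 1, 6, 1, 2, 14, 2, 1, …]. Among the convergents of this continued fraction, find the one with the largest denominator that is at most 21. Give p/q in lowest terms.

147/20

a_0 = 7: 7/1  (≤ bound)
a_1 = 2: 15/2  (≤ bound)
a_2 = 1: 22/3  (≤ bound)
a_3 = 6: 147/20  (≤ bound)
a_4 = 1: 169/23  (> 21, stop)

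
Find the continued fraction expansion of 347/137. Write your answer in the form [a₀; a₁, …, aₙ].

Run the Euclidean algorithm, recording each quotient:
347 ÷ 137 → quotient 2, remainder 73
137 ÷ 73 → quotient 1, remainder 64
73 ÷ 64 → quotient 1, remainder 9
64 ÷ 9 → quotient 7, remainder 1
9 ÷ 1 → quotient 9, remainder 0

[2; 1, 1, 7, 9]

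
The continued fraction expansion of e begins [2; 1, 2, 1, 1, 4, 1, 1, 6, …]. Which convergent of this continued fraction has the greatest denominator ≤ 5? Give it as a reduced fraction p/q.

11/4

a_0 = 2: 2/1  (≤ bound)
a_1 = 1: 3/1  (≤ bound)
a_2 = 2: 8/3  (≤ bound)
a_3 = 1: 11/4  (≤ bound)
a_4 = 1: 19/7  (> 5, stop)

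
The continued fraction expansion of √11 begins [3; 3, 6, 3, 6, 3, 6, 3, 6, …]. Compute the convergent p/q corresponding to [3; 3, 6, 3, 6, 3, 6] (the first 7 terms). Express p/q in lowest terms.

25077/7561

Start with 6.
3 + 1/(6/1) = 3 + 1/6 = 19/6
6 + 1/(19/6) = 6 + 6/19 = 120/19
3 + 1/(120/19) = 3 + 19/120 = 379/120
6 + 1/(379/120) = 6 + 120/379 = 2394/379
3 + 1/(2394/379) = 3 + 379/2394 = 7561/2394
3 + 1/(7561/2394) = 3 + 2394/7561 = 25077/7561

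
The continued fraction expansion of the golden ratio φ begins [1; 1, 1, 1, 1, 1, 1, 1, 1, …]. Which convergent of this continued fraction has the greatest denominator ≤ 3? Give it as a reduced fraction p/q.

a_0 = 1: 1/1  (≤ bound)
a_1 = 1: 2/1  (≤ bound)
a_2 = 1: 3/2  (≤ bound)
a_3 = 1: 5/3  (≤ bound)
a_4 = 1: 8/5  (> 3, stop)

5/3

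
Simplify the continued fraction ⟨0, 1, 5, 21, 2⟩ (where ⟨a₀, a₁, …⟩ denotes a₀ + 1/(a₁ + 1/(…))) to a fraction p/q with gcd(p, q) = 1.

217/260

Build up convergents one term at a time:
a_0 = 0: 0/1
a_1 = 1: 1/1
a_2 = 5: 5/6
a_3 = 21: 106/127
a_4 = 2: 217/260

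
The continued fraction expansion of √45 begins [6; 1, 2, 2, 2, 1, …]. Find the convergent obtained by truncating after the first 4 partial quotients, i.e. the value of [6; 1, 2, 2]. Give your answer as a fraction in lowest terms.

47/7

Build up convergents one term at a time:
a_0 = 6: 6/1
a_1 = 1: 7/1
a_2 = 2: 20/3
a_3 = 2: 47/7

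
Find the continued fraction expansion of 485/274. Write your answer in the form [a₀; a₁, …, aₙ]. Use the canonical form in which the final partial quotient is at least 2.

[1; 1, 3, 2, 1, 6, 3]

Apply division with remainder until the remainder is 0:
485 ÷ 274 → quotient 1, remainder 211
274 ÷ 211 → quotient 1, remainder 63
211 ÷ 63 → quotient 3, remainder 22
63 ÷ 22 → quotient 2, remainder 19
22 ÷ 19 → quotient 1, remainder 3
19 ÷ 3 → quotient 6, remainder 1
3 ÷ 1 → quotient 3, remainder 0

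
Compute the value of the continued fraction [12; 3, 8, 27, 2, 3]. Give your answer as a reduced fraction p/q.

59395/4821

Start with 3.
2 + 1/(3/1) = 2 + 1/3 = 7/3
27 + 1/(7/3) = 27 + 3/7 = 192/7
8 + 1/(192/7) = 8 + 7/192 = 1543/192
3 + 1/(1543/192) = 3 + 192/1543 = 4821/1543
12 + 1/(4821/1543) = 12 + 1543/4821 = 59395/4821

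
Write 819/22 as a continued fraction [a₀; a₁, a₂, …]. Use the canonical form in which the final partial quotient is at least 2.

[37; 4, 2, 2]

Apply division with remainder until the remainder is 0:
819 ÷ 22 → quotient 37, remainder 5
22 ÷ 5 → quotient 4, remainder 2
5 ÷ 2 → quotient 2, remainder 1
2 ÷ 1 → quotient 2, remainder 0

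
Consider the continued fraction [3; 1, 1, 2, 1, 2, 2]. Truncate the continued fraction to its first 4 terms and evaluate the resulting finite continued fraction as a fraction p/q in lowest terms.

Work from the innermost term outward:
Start with 2.
1 + 1/(2/1) = 1 + 1/2 = 3/2
1 + 1/(3/2) = 1 + 2/3 = 5/3
3 + 1/(5/3) = 3 + 3/5 = 18/5

18/5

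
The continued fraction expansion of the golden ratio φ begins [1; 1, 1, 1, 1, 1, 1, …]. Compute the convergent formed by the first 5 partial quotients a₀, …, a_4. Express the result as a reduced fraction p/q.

8/5

a_0 = 1: 1/1
a_1 = 1: 2/1
a_2 = 1: 3/2
a_3 = 1: 5/3
a_4 = 1: 8/5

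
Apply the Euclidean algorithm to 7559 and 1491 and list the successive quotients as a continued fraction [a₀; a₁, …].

7559 = 5·1491 + 104, so a_0 = 5
1491 = 14·104 + 35, so a_1 = 14
104 = 2·35 + 34, so a_2 = 2
35 = 1·34 + 1, so a_3 = 1
34 = 34·1 + 0, so a_4 = 34

[5; 14, 2, 1, 34]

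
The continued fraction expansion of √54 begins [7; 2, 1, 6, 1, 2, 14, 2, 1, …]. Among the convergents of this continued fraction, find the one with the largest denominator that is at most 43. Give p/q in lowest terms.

List convergents until the denominator exceeds the bound:
a_0 = 7: 7/1  (≤ bound)
a_1 = 2: 15/2  (≤ bound)
a_2 = 1: 22/3  (≤ bound)
a_3 = 6: 147/20  (≤ bound)
a_4 = 1: 169/23  (≤ bound)
a_5 = 2: 485/66  (> 43, stop)

169/23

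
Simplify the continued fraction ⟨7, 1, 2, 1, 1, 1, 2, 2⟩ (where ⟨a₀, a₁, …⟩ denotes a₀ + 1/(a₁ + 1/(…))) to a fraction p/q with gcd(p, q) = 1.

533/69

Start with 2.
2 + 1/(2/1) = 2 + 1/2 = 5/2
1 + 1/(5/2) = 1 + 2/5 = 7/5
1 + 1/(7/5) = 1 + 5/7 = 12/7
1 + 1/(12/7) = 1 + 7/12 = 19/12
2 + 1/(19/12) = 2 + 12/19 = 50/19
1 + 1/(50/19) = 1 + 19/50 = 69/50
7 + 1/(69/50) = 7 + 50/69 = 533/69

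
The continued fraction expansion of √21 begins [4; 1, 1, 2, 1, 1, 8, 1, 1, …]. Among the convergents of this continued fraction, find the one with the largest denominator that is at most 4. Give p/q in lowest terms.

a_0 = 4: 4/1  (≤ bound)
a_1 = 1: 5/1  (≤ bound)
a_2 = 1: 9/2  (≤ bound)
a_3 = 2: 23/5  (> 4, stop)

9/2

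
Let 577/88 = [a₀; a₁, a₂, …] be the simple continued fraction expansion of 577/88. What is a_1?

577 = 6·88 + 49, so a_0 = 6
88 = 1·49 + 39, so a_1 = 1

1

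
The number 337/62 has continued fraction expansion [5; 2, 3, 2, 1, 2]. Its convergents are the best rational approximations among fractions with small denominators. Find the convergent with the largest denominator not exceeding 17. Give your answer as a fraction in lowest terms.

87/16

a_0 = 5: 5/1  (≤ bound)
a_1 = 2: 11/2  (≤ bound)
a_2 = 3: 38/7  (≤ bound)
a_3 = 2: 87/16  (≤ bound)
a_4 = 1: 125/23  (> 17, stop)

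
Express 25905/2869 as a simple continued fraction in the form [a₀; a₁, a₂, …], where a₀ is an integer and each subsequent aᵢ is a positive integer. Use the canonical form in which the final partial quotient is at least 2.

⌊25905/2869⌋ = 9, remainder 84
⌊2869/84⌋ = 34, remainder 13
⌊84/13⌋ = 6, remainder 6
⌊13/6⌋ = 2, remainder 1
⌊6/1⌋ = 6, remainder 0

[9; 34, 6, 2, 6]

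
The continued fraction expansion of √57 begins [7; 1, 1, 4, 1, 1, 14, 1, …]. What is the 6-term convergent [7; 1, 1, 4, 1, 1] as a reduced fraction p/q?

a_0 = 7: 7/1
a_1 = 1: 8/1
a_2 = 1: 15/2
a_3 = 4: 68/9
a_4 = 1: 83/11
a_5 = 1: 151/20

151/20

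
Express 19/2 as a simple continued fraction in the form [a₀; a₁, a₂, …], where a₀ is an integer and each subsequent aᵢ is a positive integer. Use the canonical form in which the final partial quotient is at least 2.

[9; 2]

⌊19/2⌋ = 9, remainder 1
⌊2/1⌋ = 2, remainder 0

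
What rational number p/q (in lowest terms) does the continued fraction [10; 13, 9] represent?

1189/118

a_0 = 10: 10/1
a_1 = 13: 131/13
a_2 = 9: 1189/118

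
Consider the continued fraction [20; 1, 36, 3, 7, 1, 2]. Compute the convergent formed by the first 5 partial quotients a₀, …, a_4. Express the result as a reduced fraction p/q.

Start with 7.
3 + 1/(7/1) = 3 + 1/7 = 22/7
36 + 1/(22/7) = 36 + 7/22 = 799/22
1 + 1/(799/22) = 1 + 22/799 = 821/799
20 + 1/(821/799) = 20 + 799/821 = 17219/821

17219/821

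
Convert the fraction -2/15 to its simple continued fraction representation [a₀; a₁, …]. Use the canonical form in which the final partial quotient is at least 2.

-2 = -1·15 + 13, so a_0 = -1
15 = 1·13 + 2, so a_1 = 1
13 = 6·2 + 1, so a_2 = 6
2 = 2·1 + 0, so a_3 = 2

[-1; 1, 6, 2]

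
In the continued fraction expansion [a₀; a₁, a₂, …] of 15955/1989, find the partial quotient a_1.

46

15955 = 8·1989 + 43, so a_0 = 8
1989 = 46·43 + 11, so a_1 = 46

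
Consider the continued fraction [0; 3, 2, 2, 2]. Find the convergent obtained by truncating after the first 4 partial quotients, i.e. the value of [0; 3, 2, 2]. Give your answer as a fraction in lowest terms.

a_0 = 0: 0/1
a_1 = 3: 1/3
a_2 = 2: 2/7
a_3 = 2: 5/17

5/17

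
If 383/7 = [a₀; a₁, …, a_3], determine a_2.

⌊383/7⌋ = 54, remainder 5
⌊7/5⌋ = 1, remainder 2
⌊5/2⌋ = 2, remainder 1

2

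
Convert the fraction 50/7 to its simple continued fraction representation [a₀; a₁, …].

Apply division with remainder until the remainder is 0:
50 = 7·7 + 1, so a_0 = 7
7 = 7·1 + 0, so a_1 = 7

[7; 7]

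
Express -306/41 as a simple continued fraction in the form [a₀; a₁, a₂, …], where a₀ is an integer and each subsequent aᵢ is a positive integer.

[-8; 1, 1, 6, 3]

-306 = -8·41 + 22, so a_0 = -8
41 = 1·22 + 19, so a_1 = 1
22 = 1·19 + 3, so a_2 = 1
19 = 6·3 + 1, so a_3 = 6
3 = 3·1 + 0, so a_4 = 3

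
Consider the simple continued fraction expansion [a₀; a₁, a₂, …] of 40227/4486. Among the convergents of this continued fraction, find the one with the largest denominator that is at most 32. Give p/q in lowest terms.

278/31

a_0 = 8: 8/1  (≤ bound)
a_1 = 1: 9/1  (≤ bound)
a_2 = 29: 269/30  (≤ bound)
a_3 = 1: 278/31  (≤ bound)
a_4 = 1: 547/61  (> 32, stop)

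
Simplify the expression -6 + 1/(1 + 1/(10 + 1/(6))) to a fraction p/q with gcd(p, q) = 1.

Start with 6.
10 + 1/(6/1) = 10 + 1/6 = 61/6
1 + 1/(61/6) = 1 + 6/61 = 67/61
-6 + 1/(67/61) = -6 + 61/67 = -341/67

-341/67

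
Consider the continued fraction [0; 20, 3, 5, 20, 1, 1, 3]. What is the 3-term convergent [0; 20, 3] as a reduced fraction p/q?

3/61

Start with 3.
20 + 1/(3/1) = 20 + 1/3 = 61/3
0 + 1/(61/3) = 0 + 3/61 = 3/61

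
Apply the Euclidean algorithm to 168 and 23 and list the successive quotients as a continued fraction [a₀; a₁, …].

[7; 3, 3, 2]

Apply division with remainder until the remainder is 0:
168 = 7·23 + 7, so a_0 = 7
23 = 3·7 + 2, so a_1 = 3
7 = 3·2 + 1, so a_2 = 3
2 = 2·1 + 0, so a_3 = 2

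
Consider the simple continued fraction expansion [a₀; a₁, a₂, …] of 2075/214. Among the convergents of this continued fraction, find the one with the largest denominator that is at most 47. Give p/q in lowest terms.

223/23

a_0 = 9: 9/1  (≤ bound)
a_1 = 1: 10/1  (≤ bound)
a_2 = 2: 29/3  (≤ bound)
a_3 = 3: 97/10  (≤ bound)
a_4 = 2: 223/23  (≤ bound)
a_5 = 2: 543/56  (> 47, stop)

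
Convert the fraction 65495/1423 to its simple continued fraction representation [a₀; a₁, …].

[46; 38, 2, 5, 1, 2]

Repeatedly divide and take the remainder:
65495 ÷ 1423 → quotient 46, remainder 37
1423 ÷ 37 → quotient 38, remainder 17
37 ÷ 17 → quotient 2, remainder 3
17 ÷ 3 → quotient 5, remainder 2
3 ÷ 2 → quotient 1, remainder 1
2 ÷ 1 → quotient 2, remainder 0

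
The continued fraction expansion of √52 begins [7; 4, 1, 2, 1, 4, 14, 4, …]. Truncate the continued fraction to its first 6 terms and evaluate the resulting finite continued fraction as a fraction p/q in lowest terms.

Start with 4.
1 + 1/(4/1) = 1 + 1/4 = 5/4
2 + 1/(5/4) = 2 + 4/5 = 14/5
1 + 1/(14/5) = 1 + 5/14 = 19/14
4 + 1/(19/14) = 4 + 14/19 = 90/19
7 + 1/(90/19) = 7 + 19/90 = 649/90

649/90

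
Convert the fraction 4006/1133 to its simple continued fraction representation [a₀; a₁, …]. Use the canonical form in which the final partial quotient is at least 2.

Run the Euclidean algorithm, recording each quotient:
⌊4006/1133⌋ = 3, remainder 607
⌊1133/607⌋ = 1, remainder 526
⌊607/526⌋ = 1, remainder 81
⌊526/81⌋ = 6, remainder 40
⌊81/40⌋ = 2, remainder 1
⌊40/1⌋ = 40, remainder 0

[3; 1, 1, 6, 2, 40]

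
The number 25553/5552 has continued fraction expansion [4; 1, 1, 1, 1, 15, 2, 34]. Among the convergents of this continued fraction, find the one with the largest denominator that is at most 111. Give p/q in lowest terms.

a_0 = 4: 4/1  (≤ bound)
a_1 = 1: 5/1  (≤ bound)
a_2 = 1: 9/2  (≤ bound)
a_3 = 1: 14/3  (≤ bound)
a_4 = 1: 23/5  (≤ bound)
a_5 = 15: 359/78  (≤ bound)
a_6 = 2: 741/161  (> 111, stop)

359/78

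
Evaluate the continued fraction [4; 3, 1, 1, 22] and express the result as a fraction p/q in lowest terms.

677/158

a_0 = 4: 4/1
a_1 = 3: 13/3
a_2 = 1: 17/4
a_3 = 1: 30/7
a_4 = 22: 677/158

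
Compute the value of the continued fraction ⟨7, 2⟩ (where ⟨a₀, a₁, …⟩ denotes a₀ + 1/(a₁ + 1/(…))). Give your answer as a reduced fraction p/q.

Work from the innermost term outward:
Start with 2.
7 + 1/(2/1) = 7 + 1/2 = 15/2

15/2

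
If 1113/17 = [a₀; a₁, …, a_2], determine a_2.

8

1113 = 65·17 + 8, so a_0 = 65
17 = 2·8 + 1, so a_1 = 2
8 = 8·1 + 0, so a_2 = 8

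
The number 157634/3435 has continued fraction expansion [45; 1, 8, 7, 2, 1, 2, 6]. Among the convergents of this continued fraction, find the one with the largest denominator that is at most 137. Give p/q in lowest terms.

6287/137

a_0 = 45: 45/1  (≤ bound)
a_1 = 1: 46/1  (≤ bound)
a_2 = 8: 413/9  (≤ bound)
a_3 = 7: 2937/64  (≤ bound)
a_4 = 2: 6287/137  (≤ bound)
a_5 = 1: 9224/201  (> 137, stop)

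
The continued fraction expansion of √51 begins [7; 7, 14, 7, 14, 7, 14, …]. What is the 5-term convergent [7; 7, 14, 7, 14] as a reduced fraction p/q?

Collapse the nested fraction from the inside out:
Start with 14.
7 + 1/(14/1) = 7 + 1/14 = 99/14
14 + 1/(99/14) = 14 + 14/99 = 1400/99
7 + 1/(1400/99) = 7 + 99/1400 = 9899/1400
7 + 1/(9899/1400) = 7 + 1400/9899 = 70693/9899

70693/9899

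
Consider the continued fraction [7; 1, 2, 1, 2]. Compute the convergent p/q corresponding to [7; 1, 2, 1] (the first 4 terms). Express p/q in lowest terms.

31/4

Start with 1.
2 + 1/(1/1) = 2 + 1/1 = 3/1
1 + 1/(3/1) = 1 + 1/3 = 4/3
7 + 1/(4/3) = 7 + 3/4 = 31/4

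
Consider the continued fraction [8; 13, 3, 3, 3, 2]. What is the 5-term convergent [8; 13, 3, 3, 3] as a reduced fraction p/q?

3545/439

a_0 = 8: 8/1
a_1 = 13: 105/13
a_2 = 3: 323/40
a_3 = 3: 1074/133
a_4 = 3: 3545/439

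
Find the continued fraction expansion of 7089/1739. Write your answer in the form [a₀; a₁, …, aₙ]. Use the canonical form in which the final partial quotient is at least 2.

[4; 13, 13, 3, 3]

7089 ÷ 1739 → quotient 4, remainder 133
1739 ÷ 133 → quotient 13, remainder 10
133 ÷ 10 → quotient 13, remainder 3
10 ÷ 3 → quotient 3, remainder 1
3 ÷ 1 → quotient 3, remainder 0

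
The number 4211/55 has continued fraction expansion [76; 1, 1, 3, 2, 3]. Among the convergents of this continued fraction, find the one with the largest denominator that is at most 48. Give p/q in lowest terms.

List convergents until the denominator exceeds the bound:
a_0 = 76: 76/1  (≤ bound)
a_1 = 1: 77/1  (≤ bound)
a_2 = 1: 153/2  (≤ bound)
a_3 = 3: 536/7  (≤ bound)
a_4 = 2: 1225/16  (≤ bound)
a_5 = 3: 4211/55  (> 48, stop)

1225/16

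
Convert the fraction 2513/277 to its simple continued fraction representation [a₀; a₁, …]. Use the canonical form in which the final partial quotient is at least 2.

Run the Euclidean algorithm, recording each quotient:
2513 ÷ 277 → quotient 9, remainder 20
277 ÷ 20 → quotient 13, remainder 17
20 ÷ 17 → quotient 1, remainder 3
17 ÷ 3 → quotient 5, remainder 2
3 ÷ 2 → quotient 1, remainder 1
2 ÷ 1 → quotient 2, remainder 0

[9; 13, 1, 5, 1, 2]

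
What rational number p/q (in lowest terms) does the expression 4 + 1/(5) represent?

Start with 5.
4 + 1/(5/1) = 4 + 1/5 = 21/5

21/5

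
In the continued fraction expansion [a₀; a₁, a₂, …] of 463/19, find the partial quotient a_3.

2

463 ÷ 19 → quotient 24, remainder 7
19 ÷ 7 → quotient 2, remainder 5
7 ÷ 5 → quotient 1, remainder 2
5 ÷ 2 → quotient 2, remainder 1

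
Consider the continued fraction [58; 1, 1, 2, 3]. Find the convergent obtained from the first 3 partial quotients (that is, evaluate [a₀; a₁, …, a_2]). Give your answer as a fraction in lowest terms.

Collapse the nested fraction from the inside out:
Start with 1.
1 + 1/(1/1) = 1 + 1/1 = 2/1
58 + 1/(2/1) = 58 + 1/2 = 117/2

117/2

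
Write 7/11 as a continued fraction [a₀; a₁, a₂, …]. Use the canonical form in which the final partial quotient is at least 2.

[0; 1, 1, 1, 3]

⌊7/11⌋ = 0, remainder 7
⌊11/7⌋ = 1, remainder 4
⌊7/4⌋ = 1, remainder 3
⌊4/3⌋ = 1, remainder 1
⌊3/1⌋ = 3, remainder 0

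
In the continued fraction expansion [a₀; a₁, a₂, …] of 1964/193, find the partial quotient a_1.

⌊1964/193⌋ = 10, remainder 34
⌊193/34⌋ = 5, remainder 23

5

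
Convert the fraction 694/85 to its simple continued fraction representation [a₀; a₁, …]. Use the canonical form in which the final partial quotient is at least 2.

Repeatedly divide and take the remainder:
⌊694/85⌋ = 8, remainder 14
⌊85/14⌋ = 6, remainder 1
⌊14/1⌋ = 14, remainder 0

[8; 6, 14]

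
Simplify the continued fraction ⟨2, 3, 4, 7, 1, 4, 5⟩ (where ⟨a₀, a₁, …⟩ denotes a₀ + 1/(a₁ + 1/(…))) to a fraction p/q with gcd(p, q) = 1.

Build up convergents one term at a time:
a_0 = 2: 2/1
a_1 = 3: 7/3
a_2 = 4: 30/13
a_3 = 7: 217/94
a_4 = 1: 247/107
a_5 = 4: 1205/522
a_6 = 5: 6272/2717

6272/2717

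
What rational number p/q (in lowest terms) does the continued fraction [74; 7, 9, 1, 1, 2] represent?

25282/341

Starting at the tail and folding back:
Start with 2.
1 + 1/(2/1) = 1 + 1/2 = 3/2
1 + 1/(3/2) = 1 + 2/3 = 5/3
9 + 1/(5/3) = 9 + 3/5 = 48/5
7 + 1/(48/5) = 7 + 5/48 = 341/48
74 + 1/(341/48) = 74 + 48/341 = 25282/341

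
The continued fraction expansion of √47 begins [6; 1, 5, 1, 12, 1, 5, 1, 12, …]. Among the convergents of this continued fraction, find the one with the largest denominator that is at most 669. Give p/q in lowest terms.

3942/575

List convergents until the denominator exceeds the bound:
a_0 = 6: 6/1  (≤ bound)
a_1 = 1: 7/1  (≤ bound)
a_2 = 5: 41/6  (≤ bound)
a_3 = 1: 48/7  (≤ bound)
a_4 = 12: 617/90  (≤ bound)
a_5 = 1: 665/97  (≤ bound)
a_6 = 5: 3942/575  (≤ bound)
a_7 = 1: 4607/672  (> 669, stop)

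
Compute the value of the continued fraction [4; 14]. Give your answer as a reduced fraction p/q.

a_0 = 4: 4/1
a_1 = 14: 57/14

57/14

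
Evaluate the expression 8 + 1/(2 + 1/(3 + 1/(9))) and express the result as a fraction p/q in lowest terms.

548/65

a_0 = 8: 8/1
a_1 = 2: 17/2
a_2 = 3: 59/7
a_3 = 9: 548/65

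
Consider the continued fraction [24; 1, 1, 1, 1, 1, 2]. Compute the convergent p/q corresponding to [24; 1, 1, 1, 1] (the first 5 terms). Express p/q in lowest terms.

123/5

Start with 1.
1 + 1/(1/1) = 1 + 1/1 = 2/1
1 + 1/(2/1) = 1 + 1/2 = 3/2
1 + 1/(3/2) = 1 + 2/3 = 5/3
24 + 1/(5/3) = 24 + 3/5 = 123/5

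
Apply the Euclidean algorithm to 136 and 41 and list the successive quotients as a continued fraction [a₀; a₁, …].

Apply division with remainder until the remainder is 0:
136 ÷ 41 → quotient 3, remainder 13
41 ÷ 13 → quotient 3, remainder 2
13 ÷ 2 → quotient 6, remainder 1
2 ÷ 1 → quotient 2, remainder 0

[3; 3, 6, 2]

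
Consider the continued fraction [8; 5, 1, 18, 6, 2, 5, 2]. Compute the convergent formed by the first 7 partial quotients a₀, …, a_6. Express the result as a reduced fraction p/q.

66072/8089

Start with 5.
2 + 1/(5/1) = 2 + 1/5 = 11/5
6 + 1/(11/5) = 6 + 5/11 = 71/11
18 + 1/(71/11) = 18 + 11/71 = 1289/71
1 + 1/(1289/71) = 1 + 71/1289 = 1360/1289
5 + 1/(1360/1289) = 5 + 1289/1360 = 8089/1360
8 + 1/(8089/1360) = 8 + 1360/8089 = 66072/8089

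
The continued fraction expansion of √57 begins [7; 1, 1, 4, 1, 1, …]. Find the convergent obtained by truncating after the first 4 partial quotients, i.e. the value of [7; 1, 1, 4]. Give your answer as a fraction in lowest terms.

Start with 4.
1 + 1/(4/1) = 1 + 1/4 = 5/4
1 + 1/(5/4) = 1 + 4/5 = 9/5
7 + 1/(9/5) = 7 + 5/9 = 68/9

68/9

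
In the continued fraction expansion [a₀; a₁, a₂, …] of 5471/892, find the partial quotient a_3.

Run the Euclidean algorithm, recording each quotient:
5471 = 6·892 + 119, so a_0 = 6
892 = 7·119 + 59, so a_1 = 7
119 = 2·59 + 1, so a_2 = 2
59 = 59·1 + 0, so a_3 = 59

59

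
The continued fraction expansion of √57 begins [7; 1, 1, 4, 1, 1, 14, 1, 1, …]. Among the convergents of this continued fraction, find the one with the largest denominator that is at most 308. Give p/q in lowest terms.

2197/291

a_0 = 7: 7/1  (≤ bound)
a_1 = 1: 8/1  (≤ bound)
a_2 = 1: 15/2  (≤ bound)
a_3 = 4: 68/9  (≤ bound)
a_4 = 1: 83/11  (≤ bound)
a_5 = 1: 151/20  (≤ bound)
a_6 = 14: 2197/291  (≤ bound)
a_7 = 1: 2348/311  (> 308, stop)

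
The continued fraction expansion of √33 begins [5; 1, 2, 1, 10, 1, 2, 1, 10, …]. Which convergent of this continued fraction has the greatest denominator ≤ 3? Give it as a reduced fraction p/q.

List convergents until the denominator exceeds the bound:
a_0 = 5: 5/1  (≤ bound)
a_1 = 1: 6/1  (≤ bound)
a_2 = 2: 17/3  (≤ bound)
a_3 = 1: 23/4  (> 3, stop)

17/3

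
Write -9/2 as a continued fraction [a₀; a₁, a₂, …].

-9 ÷ 2 → quotient -5, remainder 1
2 ÷ 1 → quotient 2, remainder 0

[-5; 2]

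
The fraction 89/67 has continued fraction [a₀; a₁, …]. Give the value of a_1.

3

89 ÷ 67 → quotient 1, remainder 22
67 ÷ 22 → quotient 3, remainder 1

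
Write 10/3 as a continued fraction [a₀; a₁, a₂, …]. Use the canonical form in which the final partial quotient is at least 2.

[3; 3]

⌊10/3⌋ = 3, remainder 1
⌊3/1⌋ = 3, remainder 0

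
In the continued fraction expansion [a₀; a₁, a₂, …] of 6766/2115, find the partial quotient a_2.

42

6766 = 3·2115 + 421, so a_0 = 3
2115 = 5·421 + 10, so a_1 = 5
421 = 42·10 + 1, so a_2 = 42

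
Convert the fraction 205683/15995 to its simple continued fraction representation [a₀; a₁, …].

⌊205683/15995⌋ = 12, remainder 13743
⌊15995/13743⌋ = 1, remainder 2252
⌊13743/2252⌋ = 6, remainder 231
⌊2252/231⌋ = 9, remainder 173
⌊231/173⌋ = 1, remainder 58
⌊173/58⌋ = 2, remainder 57
⌊58/57⌋ = 1, remainder 1
⌊57/1⌋ = 57, remainder 0

[12; 1, 6, 9, 1, 2, 1, 57]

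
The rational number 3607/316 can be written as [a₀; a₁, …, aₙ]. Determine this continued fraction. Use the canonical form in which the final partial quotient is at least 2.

[11; 2, 2, 2, 2, 1, 7]

Repeatedly divide and take the remainder:
3607 = 11·316 + 131, so a_0 = 11
316 = 2·131 + 54, so a_1 = 2
131 = 2·54 + 23, so a_2 = 2
54 = 2·23 + 8, so a_3 = 2
23 = 2·8 + 7, so a_4 = 2
8 = 1·7 + 1, so a_5 = 1
7 = 7·1 + 0, so a_6 = 7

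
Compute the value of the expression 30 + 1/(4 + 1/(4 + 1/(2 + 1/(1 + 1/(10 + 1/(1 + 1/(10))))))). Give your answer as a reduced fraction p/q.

a_0 = 30: 30/1
a_1 = 4: 121/4
a_2 = 4: 514/17
a_3 = 2: 1149/38
a_4 = 1: 1663/55
a_5 = 10: 17779/588
a_6 = 1: 19442/643
a_7 = 10: 212199/7018

212199/7018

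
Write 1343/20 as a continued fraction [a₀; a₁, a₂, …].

[67; 6, 1, 2]

1343 ÷ 20 → quotient 67, remainder 3
20 ÷ 3 → quotient 6, remainder 2
3 ÷ 2 → quotient 1, remainder 1
2 ÷ 1 → quotient 2, remainder 0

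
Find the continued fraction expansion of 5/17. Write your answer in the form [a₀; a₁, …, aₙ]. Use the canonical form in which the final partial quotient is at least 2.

Run the Euclidean algorithm, recording each quotient:
⌊5/17⌋ = 0, remainder 5
⌊17/5⌋ = 3, remainder 2
⌊5/2⌋ = 2, remainder 1
⌊2/1⌋ = 2, remainder 0

[0; 3, 2, 2]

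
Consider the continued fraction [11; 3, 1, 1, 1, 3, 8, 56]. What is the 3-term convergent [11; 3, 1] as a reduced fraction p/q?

45/4

a_0 = 11: 11/1
a_1 = 3: 34/3
a_2 = 1: 45/4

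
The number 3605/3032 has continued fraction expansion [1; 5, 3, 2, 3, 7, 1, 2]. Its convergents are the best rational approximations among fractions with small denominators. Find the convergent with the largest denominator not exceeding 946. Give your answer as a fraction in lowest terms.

1101/926

List convergents until the denominator exceeds the bound:
a_0 = 1: 1/1  (≤ bound)
a_1 = 5: 6/5  (≤ bound)
a_2 = 3: 19/16  (≤ bound)
a_3 = 2: 44/37  (≤ bound)
a_4 = 3: 151/127  (≤ bound)
a_5 = 7: 1101/926  (≤ bound)
a_6 = 1: 1252/1053  (> 946, stop)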